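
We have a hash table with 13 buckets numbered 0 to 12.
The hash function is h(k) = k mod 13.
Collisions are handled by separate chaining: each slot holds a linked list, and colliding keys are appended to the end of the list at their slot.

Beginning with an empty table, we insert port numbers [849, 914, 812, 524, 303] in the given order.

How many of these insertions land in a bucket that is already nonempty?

Insert 849: h=4, bucket 4 empty → new chain.
Insert 914: h=4, bucket 4 nonempty → append to chain.
Insert 812: h=6, bucket 6 empty → new chain.
Insert 524: h=4, bucket 4 nonempty → append to chain.
Insert 303: h=4, bucket 4 nonempty → append to chain.
Final buckets:
0: .
1: .
2: .
3: .
4: 849 -> 914 -> 524 -> 303
5: .
6: 812
7: .
8: .
9: .
10: .
11: .
12: .

3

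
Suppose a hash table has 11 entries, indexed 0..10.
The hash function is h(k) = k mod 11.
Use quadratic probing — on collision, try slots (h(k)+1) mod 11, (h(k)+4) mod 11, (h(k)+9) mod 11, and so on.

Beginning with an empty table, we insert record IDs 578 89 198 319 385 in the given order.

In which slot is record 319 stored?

4

578: h=6 -> slot 6
89: h=1 -> slot 1
198: h=0 -> slot 0
319: h=0, probe 0,1,4 -> slot 4
385: h=0, probe 0,1,4,9 -> slot 9
Table: [198, 89, —, —, 319, —, 578, —, —, 385, —]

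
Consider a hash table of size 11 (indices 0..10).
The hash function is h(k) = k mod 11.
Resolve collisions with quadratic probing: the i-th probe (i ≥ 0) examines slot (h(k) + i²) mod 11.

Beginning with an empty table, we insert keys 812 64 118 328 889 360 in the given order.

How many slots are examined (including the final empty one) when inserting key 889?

4

Insert 812: h=9, slot 9 empty → index 9.
Insert 64: h=9, slot 9 occupied → index 10.
Insert 118: h=8, slot 8 empty → index 8.
Insert 328: h=9, slots 9,10 occupied → index 2.
Insert 889: h=9, slots 9,10,2 occupied → index 7.
Insert 360: h=8, slots 8,9 occupied → index 1.
Table: [., 360, 328, ., ., ., ., 889, 118, 812, 64]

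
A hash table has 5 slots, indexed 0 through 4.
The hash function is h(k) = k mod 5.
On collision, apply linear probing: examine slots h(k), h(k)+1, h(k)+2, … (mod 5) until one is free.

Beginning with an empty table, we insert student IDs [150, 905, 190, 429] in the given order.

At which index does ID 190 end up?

150 hashes to 0; slot 0 is free -> place at 0.
905 hashes to 0; 0 taken -> place at 1.
190 hashes to 0; 0,1 taken -> place at 2.
429 hashes to 4; slot 4 is free -> place at 4.
Table: [150, 905, 190, —, 429]

2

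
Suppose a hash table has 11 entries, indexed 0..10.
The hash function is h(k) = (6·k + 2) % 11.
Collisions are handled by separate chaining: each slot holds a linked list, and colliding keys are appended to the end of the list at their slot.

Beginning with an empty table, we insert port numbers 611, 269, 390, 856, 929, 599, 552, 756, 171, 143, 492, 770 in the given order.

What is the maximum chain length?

Insert 611: h=5, bucket 5 empty → new chain.
Insert 269: h=10, bucket 10 empty → new chain.
Insert 390: h=10, bucket 10 nonempty → append to chain.
Insert 856: h=1, bucket 1 empty → new chain.
Insert 929: h=10, bucket 10 nonempty → append to chain.
Insert 599: h=10, bucket 10 nonempty → append to chain.
Insert 552: h=3, bucket 3 empty → new chain.
Insert 756: h=6, bucket 6 empty → new chain.
Insert 171: h=5, bucket 5 nonempty → append to chain.
Insert 143: h=2, bucket 2 empty → new chain.
Insert 492: h=6, bucket 6 nonempty → append to chain.
Insert 770: h=2, bucket 2 nonempty → append to chain.
Final buckets:
0: .
1: 856
2: 143 -> 770
3: 552
4: .
5: 611 -> 171
6: 756 -> 492
7: .
8: .
9: .
10: 269 -> 390 -> 929 -> 599

4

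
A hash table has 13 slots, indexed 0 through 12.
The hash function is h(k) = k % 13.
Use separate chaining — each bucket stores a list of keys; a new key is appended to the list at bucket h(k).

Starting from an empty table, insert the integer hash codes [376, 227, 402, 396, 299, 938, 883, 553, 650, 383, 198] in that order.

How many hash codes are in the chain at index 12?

376 -> bucket 12
227 -> bucket 6
402 -> bucket 12 (collision)
396 -> bucket 6 (collision)
299 -> bucket 0
938 -> bucket 2
883 -> bucket 12 (collision)
553 -> bucket 7
650 -> bucket 0 (collision)
383 -> bucket 6 (collision)
198 -> bucket 3
Final buckets:
0: 299 -> 650
1: _
2: 938
3: 198
4: _
5: _
6: 227 -> 396 -> 383
7: 553
8: _
9: _
10: _
11: _
12: 376 -> 402 -> 883

3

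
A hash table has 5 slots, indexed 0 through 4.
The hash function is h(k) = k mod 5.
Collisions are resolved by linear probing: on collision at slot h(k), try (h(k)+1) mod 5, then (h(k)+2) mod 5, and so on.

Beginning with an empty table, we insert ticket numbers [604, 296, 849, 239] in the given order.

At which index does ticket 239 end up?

2

604: h=4 → slot 4
296: h=1 → slot 1
849: h=4, probe 4,0 → slot 0
239: h=4, probe 4,0,1,2 → slot 2
Table: [849, 296, 239, -, 604]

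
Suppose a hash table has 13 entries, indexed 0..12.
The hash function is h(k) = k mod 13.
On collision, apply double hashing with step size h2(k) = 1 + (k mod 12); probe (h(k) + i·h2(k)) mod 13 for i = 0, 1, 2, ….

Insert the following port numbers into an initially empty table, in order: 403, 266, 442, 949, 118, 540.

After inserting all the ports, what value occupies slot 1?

118

403: h=0 → slot 0
266: h=6 → slot 6
442: h=0, h2=11, probe 0,11 → slot 11
949: h=0, h2=2, probe 0,2 → slot 2
118: h=1 → slot 1
540: h=7 → slot 7
Table: [403, 118, 949, _, _, _, 266, 540, _, _, _, 442, _]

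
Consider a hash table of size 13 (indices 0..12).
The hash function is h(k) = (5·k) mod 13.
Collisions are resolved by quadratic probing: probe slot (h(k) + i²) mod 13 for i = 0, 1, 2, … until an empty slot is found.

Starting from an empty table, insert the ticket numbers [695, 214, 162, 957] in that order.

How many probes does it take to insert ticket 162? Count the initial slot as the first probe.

695 hashes to 4; slot 4 is free => place at 4.
214 hashes to 4; 4 taken => place at 5.
162 hashes to 4; 4,5 taken => place at 8.
957 hashes to 1; slot 1 is free => place at 1.
Table: [∅, 957, ∅, ∅, 695, 214, ∅, ∅, 162, ∅, ∅, ∅, ∅]

3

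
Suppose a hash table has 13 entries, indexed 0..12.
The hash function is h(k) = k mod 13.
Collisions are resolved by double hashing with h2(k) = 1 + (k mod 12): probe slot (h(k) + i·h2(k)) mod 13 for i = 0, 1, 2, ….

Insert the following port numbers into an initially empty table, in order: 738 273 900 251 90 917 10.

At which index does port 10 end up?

8

Insert 738: h=10, slot 10 empty → index 10.
Insert 273: h=0, slot 0 empty → index 0.
Insert 900: h=3, slot 3 empty → index 3.
Insert 251: h=4, slot 4 empty → index 4.
Insert 90: h=12, slot 12 empty → index 12.
Insert 917: h=7, slot 7 empty → index 7.
Insert 10: h=10, h2=11, slot 10 occupied → index 8.
Table: [273, ∅, ∅, 900, 251, ∅, ∅, 917, 10, ∅, 738, ∅, 90]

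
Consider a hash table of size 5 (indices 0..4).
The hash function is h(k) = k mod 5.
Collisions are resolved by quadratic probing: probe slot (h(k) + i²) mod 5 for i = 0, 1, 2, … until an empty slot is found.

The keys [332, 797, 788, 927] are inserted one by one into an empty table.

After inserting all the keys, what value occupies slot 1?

927

332 hashes to 2; slot 2 is free => place at 2.
797 hashes to 2; 2 taken => place at 3.
788 hashes to 3; 3 taken => place at 4.
927 hashes to 2; 2,3 taken => place at 1.
Table: [—, 927, 332, 797, 788]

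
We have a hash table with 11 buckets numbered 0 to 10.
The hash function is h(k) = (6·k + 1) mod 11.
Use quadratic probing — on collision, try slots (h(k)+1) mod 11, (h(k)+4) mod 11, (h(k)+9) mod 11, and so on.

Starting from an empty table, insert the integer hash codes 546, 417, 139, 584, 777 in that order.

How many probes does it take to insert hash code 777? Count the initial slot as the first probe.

546: h=10 -> slot 10
417: h=6 -> slot 6
139: h=10, probe 10,0 -> slot 0
584: h=7 -> slot 7
777: h=10, probe 10,0,3 -> slot 3
Table: [139, _, _, 777, _, _, 417, 584, _, _, 546]

3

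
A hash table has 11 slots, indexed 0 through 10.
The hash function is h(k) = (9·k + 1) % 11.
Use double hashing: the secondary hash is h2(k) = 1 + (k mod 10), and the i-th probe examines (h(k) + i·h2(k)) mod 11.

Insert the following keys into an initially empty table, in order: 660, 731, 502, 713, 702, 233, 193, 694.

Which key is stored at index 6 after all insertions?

233

660 hashes to 1; slot 1 is free -> place at 1.
731 hashes to 2; slot 2 is free -> place at 2.
502 hashes to 9; slot 9 is free -> place at 9.
713 hashes to 5; slot 5 is free -> place at 5.
702 hashes to 5, h2=3; 5 taken -> place at 8.
233 hashes to 8, h2=4; 8,1,5,9,2 taken -> place at 6.
193 hashes to 0; slot 0 is free -> place at 0.
694 hashes to 10; slot 10 is free -> place at 10.
Table: [193, 660, 731, ., ., 713, 233, ., 702, 502, 694]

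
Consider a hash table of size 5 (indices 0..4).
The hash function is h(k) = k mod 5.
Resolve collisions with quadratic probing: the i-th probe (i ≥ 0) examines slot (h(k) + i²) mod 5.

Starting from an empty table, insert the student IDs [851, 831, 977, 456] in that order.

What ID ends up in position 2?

Insert 851: h=1, slot 1 empty => index 1.
Insert 831: h=1, slot 1 occupied => index 2.
Insert 977: h=2, slot 2 occupied => index 3.
Insert 456: h=1, slots 1,2 occupied => index 0.
Table: [456, 851, 831, 977, —]

831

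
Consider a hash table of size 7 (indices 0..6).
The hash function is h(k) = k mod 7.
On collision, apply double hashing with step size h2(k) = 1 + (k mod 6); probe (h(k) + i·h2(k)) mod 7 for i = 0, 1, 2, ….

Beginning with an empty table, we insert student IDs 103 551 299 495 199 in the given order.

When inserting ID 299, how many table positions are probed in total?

3

103: h=5 → slot 5
551: h=5, h2=6, probe 5,4 → slot 4
299: h=5, h2=6, probe 5,4,3 → slot 3
495: h=5, h2=4, probe 5,2 → slot 2
199: h=3, h2=2, probe 3,5,0 → slot 0
Table: [199, ∅, 495, 299, 551, 103, ∅]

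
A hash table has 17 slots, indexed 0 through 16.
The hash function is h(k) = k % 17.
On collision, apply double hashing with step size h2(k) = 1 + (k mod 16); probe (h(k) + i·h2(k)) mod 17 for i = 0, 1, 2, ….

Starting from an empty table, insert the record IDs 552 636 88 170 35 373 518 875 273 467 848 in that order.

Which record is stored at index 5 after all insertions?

Insert 552: h=8, slot 8 empty -> index 8.
Insert 636: h=7, slot 7 empty -> index 7.
Insert 88: h=3, slot 3 empty -> index 3.
Insert 170: h=0, slot 0 empty -> index 0.
Insert 35: h=1, slot 1 empty -> index 1.
Insert 373: h=16, slot 16 empty -> index 16.
Insert 518: h=8, h2=7, slot 8 occupied -> index 15.
Insert 875: h=8, h2=12, slots 8,3,15 occupied -> index 10.
Insert 273: h=1, h2=2, slots 1,3 occupied -> index 5.
Insert 467: h=8, h2=4, slot 8 occupied -> index 12.
Insert 848: h=15, h2=1, slots 15,16,0,1 occupied -> index 2.
Table: [170, 35, 848, 88, -, 273, -, 636, 552, -, 875, -, 467, -, -, 518, 373]

273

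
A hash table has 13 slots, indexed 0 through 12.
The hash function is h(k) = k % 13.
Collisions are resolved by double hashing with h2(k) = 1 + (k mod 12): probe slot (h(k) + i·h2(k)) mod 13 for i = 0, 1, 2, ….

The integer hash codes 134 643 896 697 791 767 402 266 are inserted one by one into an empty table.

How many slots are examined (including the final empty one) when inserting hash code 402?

4

134 hashes to 4; slot 4 is free → place at 4.
643 hashes to 6; slot 6 is free → place at 6.
896 hashes to 12; slot 12 is free → place at 12.
697 hashes to 8; slot 8 is free → place at 8.
791 hashes to 11; slot 11 is free → place at 11.
767 hashes to 0; slot 0 is free → place at 0.
402 hashes to 12, h2=7; 12,6,0 taken → place at 7.
266 hashes to 6, h2=3; 6 taken → place at 9.
Table: [767, _, _, _, 134, _, 643, 402, 697, 266, _, 791, 896]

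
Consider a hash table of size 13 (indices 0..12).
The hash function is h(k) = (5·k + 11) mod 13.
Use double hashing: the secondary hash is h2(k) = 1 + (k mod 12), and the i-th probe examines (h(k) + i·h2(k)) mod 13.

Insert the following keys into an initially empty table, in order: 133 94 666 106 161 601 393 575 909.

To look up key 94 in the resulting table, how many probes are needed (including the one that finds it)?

133: h=0 => slot 0
94: h=0, h2=11, probe 0,11 => slot 11
666: h=0, h2=7, probe 0,7 => slot 7
106: h=8 => slot 8
161: h=10 => slot 10
601: h=0, h2=2, probe 0,2 => slot 2
393: h=0, h2=10, probe 0,10,7,4 => slot 4
575: h=0, h2=12, probe 0,12 => slot 12
909: h=6 => slot 6
Table: [133, ∅, 601, ∅, 393, ∅, 909, 666, 106, ∅, 161, 94, 575]
Lookup 94: h=0, h2=11, probe 0,11 → found at 11.

2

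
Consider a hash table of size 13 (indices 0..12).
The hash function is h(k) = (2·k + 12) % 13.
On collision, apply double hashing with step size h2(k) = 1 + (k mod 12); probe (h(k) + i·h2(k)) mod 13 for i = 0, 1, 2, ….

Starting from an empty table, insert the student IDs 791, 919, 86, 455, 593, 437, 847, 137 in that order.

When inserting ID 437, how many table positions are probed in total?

791 hashes to 8; slot 8 is free -> place at 8.
919 hashes to 4; slot 4 is free -> place at 4.
86 hashes to 2; slot 2 is free -> place at 2.
455 hashes to 12; slot 12 is free -> place at 12.
593 hashes to 2, h2=6; 2,8 taken -> place at 1.
437 hashes to 2, h2=6; 2,8,1 taken -> place at 7.
847 hashes to 3; slot 3 is free -> place at 3.
137 hashes to 0; slot 0 is free -> place at 0.
Table: [137, 593, 86, 847, 919, -, -, 437, 791, -, -, -, 455]

4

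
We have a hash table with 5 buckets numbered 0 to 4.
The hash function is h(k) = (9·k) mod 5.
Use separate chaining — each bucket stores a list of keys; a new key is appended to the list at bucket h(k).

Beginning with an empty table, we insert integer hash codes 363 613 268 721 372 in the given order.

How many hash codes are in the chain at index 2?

3

Insert 363: h=2, bucket 2 empty -> new chain.
Insert 613: h=2, bucket 2 nonempty -> append to chain.
Insert 268: h=2, bucket 2 nonempty -> append to chain.
Insert 721: h=4, bucket 4 empty -> new chain.
Insert 372: h=3, bucket 3 empty -> new chain.
Final buckets:
0: _
1: _
2: 363 -> 613 -> 268
3: 372
4: 721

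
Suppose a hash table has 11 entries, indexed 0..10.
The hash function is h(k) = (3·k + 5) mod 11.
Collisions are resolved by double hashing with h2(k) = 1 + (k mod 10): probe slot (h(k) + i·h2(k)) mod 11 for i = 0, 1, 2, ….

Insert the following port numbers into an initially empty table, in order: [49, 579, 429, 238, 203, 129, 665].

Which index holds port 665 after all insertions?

Insert 49: h=9, slot 9 empty => index 9.
Insert 579: h=4, slot 4 empty => index 4.
Insert 429: h=5, slot 5 empty => index 5.
Insert 238: h=4, h2=9, slot 4 occupied => index 2.
Insert 203: h=9, h2=4, slots 9,2 occupied => index 6.
Insert 129: h=7, slot 7 empty => index 7.
Insert 665: h=9, h2=6, slots 9,4 occupied => index 10.
Table: [-, -, 238, -, 579, 429, 203, 129, -, 49, 665]

10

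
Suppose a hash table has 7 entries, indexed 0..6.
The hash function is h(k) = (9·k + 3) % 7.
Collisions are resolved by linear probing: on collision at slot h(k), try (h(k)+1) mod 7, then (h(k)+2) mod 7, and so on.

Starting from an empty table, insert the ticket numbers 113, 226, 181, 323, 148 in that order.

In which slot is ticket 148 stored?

2

Insert 113: h=5, slot 5 empty => index 5.
Insert 226: h=0, slot 0 empty => index 0.
Insert 181: h=1, slot 1 empty => index 1.
Insert 323: h=5, slot 5 occupied => index 6.
Insert 148: h=5, slots 5,6,0,1 occupied => index 2.
Table: [226, 181, 148, ., ., 113, 323]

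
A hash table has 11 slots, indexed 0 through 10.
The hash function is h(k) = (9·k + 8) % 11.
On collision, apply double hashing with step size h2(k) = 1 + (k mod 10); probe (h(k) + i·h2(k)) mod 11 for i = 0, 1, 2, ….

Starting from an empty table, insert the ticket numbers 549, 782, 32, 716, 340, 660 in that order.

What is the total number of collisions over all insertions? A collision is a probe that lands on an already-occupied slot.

549: h=10 -> slot 10
782: h=6 -> slot 6
32: h=10, h2=3, probe 10,2 -> slot 2
716: h=6, h2=7, probe 6,2,9 -> slot 9
340: h=10, h2=1, probe 10,0 -> slot 0
660: h=8 -> slot 8
Table: [340, ∅, 32, ∅, ∅, ∅, 782, ∅, 660, 716, 549]

4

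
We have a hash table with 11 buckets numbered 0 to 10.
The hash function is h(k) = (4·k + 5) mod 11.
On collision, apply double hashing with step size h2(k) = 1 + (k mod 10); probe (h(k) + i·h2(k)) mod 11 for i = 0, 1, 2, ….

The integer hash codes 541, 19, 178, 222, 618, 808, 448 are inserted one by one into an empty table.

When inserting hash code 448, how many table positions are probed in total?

541: h=2 -> slot 2
19: h=4 -> slot 4
178: h=2, h2=9, probe 2,0 -> slot 0
222: h=2, h2=3, probe 2,5 -> slot 5
618: h=2, h2=9, probe 2,0,9 -> slot 9
808: h=3 -> slot 3
448: h=4, h2=9, probe 4,2,0,9,7 -> slot 7
Table: [178, ∅, 541, 808, 19, 222, ∅, 448, ∅, 618, ∅]

5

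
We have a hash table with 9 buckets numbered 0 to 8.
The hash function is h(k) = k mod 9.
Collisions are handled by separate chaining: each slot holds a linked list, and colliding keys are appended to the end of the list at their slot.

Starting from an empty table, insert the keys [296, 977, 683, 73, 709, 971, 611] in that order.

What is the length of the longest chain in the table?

4

296 → bucket 8
977 → bucket 5
683 → bucket 8 (collision)
73 → bucket 1
709 → bucket 7
971 → bucket 8 (collision)
611 → bucket 8 (collision)
Final buckets:
0: _
1: 73
2: _
3: _
4: _
5: 977
6: _
7: 709
8: 296 -> 683 -> 971 -> 611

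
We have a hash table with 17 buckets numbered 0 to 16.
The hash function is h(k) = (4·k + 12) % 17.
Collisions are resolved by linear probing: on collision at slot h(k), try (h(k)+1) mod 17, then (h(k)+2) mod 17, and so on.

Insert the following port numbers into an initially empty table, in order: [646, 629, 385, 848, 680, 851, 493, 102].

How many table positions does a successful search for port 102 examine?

6

646: h=12 → slot 12
629: h=12, probe 12,13 → slot 13
385: h=5 → slot 5
848: h=4 → slot 4
680: h=12, probe 12,13,14 → slot 14
851: h=16 → slot 16
493: h=12, probe 12,13,14,15 → slot 15
102: h=12, probe 12,13,14,15,16,0 → slot 0
Table: [102, ., ., ., 848, 385, ., ., ., ., ., ., 646, 629, 680, 493, 851]
Lookup 102: h=12, probe 12,13,14,15,16,0 → found at 0.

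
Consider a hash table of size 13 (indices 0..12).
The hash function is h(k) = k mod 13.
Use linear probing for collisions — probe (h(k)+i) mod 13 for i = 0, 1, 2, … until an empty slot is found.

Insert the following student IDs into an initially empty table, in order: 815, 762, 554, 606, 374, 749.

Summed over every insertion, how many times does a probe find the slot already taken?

815 hashes to 9; slot 9 is free => place at 9.
762 hashes to 8; slot 8 is free => place at 8.
554 hashes to 8; 8,9 taken => place at 10.
606 hashes to 8; 8,9,10 taken => place at 11.
374 hashes to 10; 10,11 taken => place at 12.
749 hashes to 8; 8,9,10,11,12 taken => place at 0.
Table: [749, —, —, —, —, —, —, —, 762, 815, 554, 606, 374]

12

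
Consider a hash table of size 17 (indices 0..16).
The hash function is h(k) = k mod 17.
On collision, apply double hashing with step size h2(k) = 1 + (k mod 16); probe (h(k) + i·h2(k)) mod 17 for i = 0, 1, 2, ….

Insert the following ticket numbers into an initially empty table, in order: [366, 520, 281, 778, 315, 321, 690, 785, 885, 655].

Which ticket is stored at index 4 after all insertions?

366: h=9 -> slot 9
520: h=10 -> slot 10
281: h=9, h2=10, probe 9,2 -> slot 2
778: h=13 -> slot 13
315: h=9, h2=12, probe 9,4 -> slot 4
321: h=15 -> slot 15
690: h=10, h2=3, probe 10,13,16 -> slot 16
785: h=3 -> slot 3
885: h=1 -> slot 1
655: h=9, h2=16, probe 9,8 -> slot 8
Table: [_, 885, 281, 785, 315, _, _, _, 655, 366, 520, _, _, 778, _, 321, 690]

315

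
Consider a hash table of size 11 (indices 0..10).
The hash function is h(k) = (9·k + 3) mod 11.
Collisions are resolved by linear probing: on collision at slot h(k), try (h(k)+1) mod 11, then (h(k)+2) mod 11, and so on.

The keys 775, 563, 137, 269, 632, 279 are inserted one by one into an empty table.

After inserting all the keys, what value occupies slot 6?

269

775 hashes to 4; slot 4 is free → place at 4.
563 hashes to 10; slot 10 is free → place at 10.
137 hashes to 4; 4 taken → place at 5.
269 hashes to 4; 4,5 taken → place at 6.
632 hashes to 4; 4,5,6 taken → place at 7.
279 hashes to 6; 6,7 taken → place at 8.
Table: [_, _, _, _, 775, 137, 269, 632, 279, _, 563]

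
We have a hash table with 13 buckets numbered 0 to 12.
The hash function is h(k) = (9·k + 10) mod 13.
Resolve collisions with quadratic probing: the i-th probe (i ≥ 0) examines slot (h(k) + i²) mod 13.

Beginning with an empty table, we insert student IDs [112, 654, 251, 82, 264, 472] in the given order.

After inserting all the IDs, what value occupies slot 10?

112 hashes to 4; slot 4 is free -> place at 4.
654 hashes to 7; slot 7 is free -> place at 7.
251 hashes to 7; 7 taken -> place at 8.
82 hashes to 7; 7,8 taken -> place at 11.
264 hashes to 7; 7,8,11 taken -> place at 3.
472 hashes to 7; 7,8,11,3 taken -> place at 10.
Table: [-, -, -, 264, 112, -, -, 654, 251, -, 472, 82, -]

472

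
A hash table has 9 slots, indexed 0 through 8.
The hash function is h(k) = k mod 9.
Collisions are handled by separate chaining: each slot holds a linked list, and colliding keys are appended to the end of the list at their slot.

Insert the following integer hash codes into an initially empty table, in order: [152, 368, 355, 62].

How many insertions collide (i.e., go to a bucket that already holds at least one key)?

2

Insert 152: h=8, bucket 8 empty -> new chain.
Insert 368: h=8, bucket 8 nonempty -> append to chain.
Insert 355: h=4, bucket 4 empty -> new chain.
Insert 62: h=8, bucket 8 nonempty -> append to chain.
Final buckets:
0: .
1: .
2: .
3: .
4: 355
5: .
6: .
7: .
8: 152 -> 368 -> 62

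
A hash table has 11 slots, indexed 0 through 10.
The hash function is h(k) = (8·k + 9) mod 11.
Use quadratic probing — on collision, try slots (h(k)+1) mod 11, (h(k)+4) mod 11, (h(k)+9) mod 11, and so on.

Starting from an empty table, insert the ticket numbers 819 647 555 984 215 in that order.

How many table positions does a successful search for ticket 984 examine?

819 hashes to 5; slot 5 is free => place at 5.
647 hashes to 4; slot 4 is free => place at 4.
555 hashes to 5; 5 taken => place at 6.
984 hashes to 5; 5,6 taken => place at 9.
215 hashes to 2; slot 2 is free => place at 2.
Table: [., ., 215, ., 647, 819, 555, ., ., 984, .]
Lookup 984: h=5, probe 5,6,9 → found at 9.

3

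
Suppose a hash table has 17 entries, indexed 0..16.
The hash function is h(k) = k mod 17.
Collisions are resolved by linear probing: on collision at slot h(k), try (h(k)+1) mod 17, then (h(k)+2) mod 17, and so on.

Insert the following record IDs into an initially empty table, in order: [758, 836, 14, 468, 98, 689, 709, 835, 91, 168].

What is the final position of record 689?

11

758 hashes to 10; slot 10 is free => place at 10.
836 hashes to 3; slot 3 is free => place at 3.
14 hashes to 14; slot 14 is free => place at 14.
468 hashes to 9; slot 9 is free => place at 9.
98 hashes to 13; slot 13 is free => place at 13.
689 hashes to 9; 9,10 taken => place at 11.
709 hashes to 12; slot 12 is free => place at 12.
835 hashes to 2; slot 2 is free => place at 2.
91 hashes to 6; slot 6 is free => place at 6.
168 hashes to 15; slot 15 is free => place at 15.
Table: [∅, ∅, 835, 836, ∅, ∅, 91, ∅, ∅, 468, 758, 689, 709, 98, 14, 168, ∅]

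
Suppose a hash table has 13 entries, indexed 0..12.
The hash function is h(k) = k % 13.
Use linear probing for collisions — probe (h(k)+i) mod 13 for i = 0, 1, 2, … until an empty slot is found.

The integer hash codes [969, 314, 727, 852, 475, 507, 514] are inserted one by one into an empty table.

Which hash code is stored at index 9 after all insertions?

969: h=7 -> slot 7
314: h=2 -> slot 2
727: h=12 -> slot 12
852: h=7, probe 7,8 -> slot 8
475: h=7, probe 7,8,9 -> slot 9
507: h=0 -> slot 0
514: h=7, probe 7,8,9,10 -> slot 10
Table: [507, ., 314, ., ., ., ., 969, 852, 475, 514, ., 727]

475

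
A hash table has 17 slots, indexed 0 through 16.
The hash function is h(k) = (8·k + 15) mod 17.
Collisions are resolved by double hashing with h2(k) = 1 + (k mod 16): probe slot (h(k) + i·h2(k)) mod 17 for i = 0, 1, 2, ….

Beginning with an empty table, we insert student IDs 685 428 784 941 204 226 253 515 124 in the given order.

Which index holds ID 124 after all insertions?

Insert 685: h=4, slot 4 empty → index 4.
Insert 428: h=5, slot 5 empty → index 5.
Insert 784: h=14, slot 14 empty → index 14.
Insert 941: h=12, slot 12 empty → index 12.
Insert 204: h=15, slot 15 empty → index 15.
Insert 226: h=4, h2=3, slot 4 occupied → index 7.
Insert 253: h=16, slot 16 empty → index 16.
Insert 515: h=4, h2=4, slot 4 occupied → index 8.
Insert 124: h=4, h2=13, slot 4 occupied → index 0.
Table: [124, -, -, -, 685, 428, -, 226, 515, -, -, -, 941, -, 784, 204, 253]

0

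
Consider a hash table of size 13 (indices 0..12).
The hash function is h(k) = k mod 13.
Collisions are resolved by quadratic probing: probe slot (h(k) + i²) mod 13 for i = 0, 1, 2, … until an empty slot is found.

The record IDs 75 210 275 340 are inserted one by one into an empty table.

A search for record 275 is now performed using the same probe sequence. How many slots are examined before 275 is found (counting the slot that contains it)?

2

Insert 75: h=10, slot 10 empty => index 10.
Insert 210: h=2, slot 2 empty => index 2.
Insert 275: h=2, slot 2 occupied => index 3.
Insert 340: h=2, slots 2,3 occupied => index 6.
Table: [_, _, 210, 275, _, _, 340, _, _, _, 75, _, _]
Lookup 275: h=2, probe 2,3 → found at 3.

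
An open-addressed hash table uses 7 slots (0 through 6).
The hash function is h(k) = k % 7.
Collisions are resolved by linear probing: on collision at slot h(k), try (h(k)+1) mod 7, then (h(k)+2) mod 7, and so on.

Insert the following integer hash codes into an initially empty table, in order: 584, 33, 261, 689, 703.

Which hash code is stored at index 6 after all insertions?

584 hashes to 3; slot 3 is free → place at 3.
33 hashes to 5; slot 5 is free → place at 5.
261 hashes to 2; slot 2 is free → place at 2.
689 hashes to 3; 3 taken → place at 4.
703 hashes to 3; 3,4,5 taken → place at 6.
Table: [∅, ∅, 261, 584, 689, 33, 703]

703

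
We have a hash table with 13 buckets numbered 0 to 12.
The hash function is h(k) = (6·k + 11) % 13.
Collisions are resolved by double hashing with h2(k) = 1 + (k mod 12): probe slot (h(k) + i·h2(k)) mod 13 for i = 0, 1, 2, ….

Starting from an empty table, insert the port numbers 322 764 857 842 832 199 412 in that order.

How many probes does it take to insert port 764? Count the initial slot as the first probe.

2

322: h=6 => slot 6
764: h=6, h2=9, probe 6,2 => slot 2
857: h=5 => slot 5
842: h=6, h2=3, probe 6,9 => slot 9
832: h=11 => slot 11
199: h=9, h2=8, probe 9,4 => slot 4
412: h=0 => slot 0
Table: [412, -, 764, -, 199, 857, 322, -, -, 842, -, 832, -]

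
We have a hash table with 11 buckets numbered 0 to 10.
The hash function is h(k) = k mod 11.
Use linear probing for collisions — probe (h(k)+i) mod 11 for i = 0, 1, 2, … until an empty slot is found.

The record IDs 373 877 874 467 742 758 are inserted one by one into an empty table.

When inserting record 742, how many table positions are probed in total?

373 hashes to 10; slot 10 is free → place at 10.
877 hashes to 8; slot 8 is free → place at 8.
874 hashes to 5; slot 5 is free → place at 5.
467 hashes to 5; 5 taken → place at 6.
742 hashes to 5; 5,6 taken → place at 7.
758 hashes to 10; 10 taken → place at 0.
Table: [758, -, -, -, -, 874, 467, 742, 877, -, 373]

3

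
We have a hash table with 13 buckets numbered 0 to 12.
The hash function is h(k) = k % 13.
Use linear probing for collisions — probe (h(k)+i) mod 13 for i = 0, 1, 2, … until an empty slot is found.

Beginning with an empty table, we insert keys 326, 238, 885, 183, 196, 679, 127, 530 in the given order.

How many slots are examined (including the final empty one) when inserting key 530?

2

Insert 326: h=1, slot 1 empty => index 1.
Insert 238: h=4, slot 4 empty => index 4.
Insert 885: h=1, slot 1 occupied => index 2.
Insert 183: h=1, slots 1,2 occupied => index 3.
Insert 196: h=1, slots 1,2,3,4 occupied => index 5.
Insert 679: h=3, slots 3,4,5 occupied => index 6.
Insert 127: h=10, slot 10 empty => index 10.
Insert 530: h=10, slot 10 occupied => index 11.
Table: [—, 326, 885, 183, 238, 196, 679, —, —, —, 127, 530, —]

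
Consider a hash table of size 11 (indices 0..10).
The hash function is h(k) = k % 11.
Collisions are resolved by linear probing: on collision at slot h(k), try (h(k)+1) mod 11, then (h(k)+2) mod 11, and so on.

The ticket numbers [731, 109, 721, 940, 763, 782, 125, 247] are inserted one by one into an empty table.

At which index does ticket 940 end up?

731: h=5 => slot 5
109: h=10 => slot 10
721: h=6 => slot 6
940: h=5, probe 5,6,7 => slot 7
763: h=4 => slot 4
782: h=1 => slot 1
125: h=4, probe 4,5,6,7,8 => slot 8
247: h=5, probe 5,6,7,8,9 => slot 9
Table: [—, 782, —, —, 763, 731, 721, 940, 125, 247, 109]

7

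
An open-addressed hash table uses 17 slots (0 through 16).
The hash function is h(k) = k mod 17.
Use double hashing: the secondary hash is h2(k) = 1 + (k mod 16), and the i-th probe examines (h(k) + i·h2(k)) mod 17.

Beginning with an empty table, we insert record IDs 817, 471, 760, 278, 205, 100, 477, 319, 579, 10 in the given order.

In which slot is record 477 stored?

9

Insert 817: h=1, slot 1 empty -> index 1.
Insert 471: h=12, slot 12 empty -> index 12.
Insert 760: h=12, h2=9, slot 12 occupied -> index 4.
Insert 278: h=6, slot 6 empty -> index 6.
Insert 205: h=1, h2=14, slot 1 occupied -> index 15.
Insert 100: h=15, h2=5, slot 15 occupied -> index 3.
Insert 477: h=1, h2=14, slots 1,15,12 occupied -> index 9.
Insert 319: h=13, slot 13 empty -> index 13.
Insert 579: h=1, h2=4, slot 1 occupied -> index 5.
Insert 10: h=10, slot 10 empty -> index 10.
Table: [-, 817, -, 100, 760, 579, 278, -, -, 477, 10, -, 471, 319, -, 205, -]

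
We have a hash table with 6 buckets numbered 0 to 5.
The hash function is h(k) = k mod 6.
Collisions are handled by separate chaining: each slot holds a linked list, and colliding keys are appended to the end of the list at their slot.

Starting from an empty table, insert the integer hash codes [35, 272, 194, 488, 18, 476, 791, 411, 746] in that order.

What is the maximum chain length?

35 -> bucket 5
272 -> bucket 2
194 -> bucket 2 (collision)
488 -> bucket 2 (collision)
18 -> bucket 0
476 -> bucket 2 (collision)
791 -> bucket 5 (collision)
411 -> bucket 3
746 -> bucket 2 (collision)
Final buckets:
0: 18
1: _
2: 272 -> 194 -> 488 -> 476 -> 746
3: 411
4: _
5: 35 -> 791

5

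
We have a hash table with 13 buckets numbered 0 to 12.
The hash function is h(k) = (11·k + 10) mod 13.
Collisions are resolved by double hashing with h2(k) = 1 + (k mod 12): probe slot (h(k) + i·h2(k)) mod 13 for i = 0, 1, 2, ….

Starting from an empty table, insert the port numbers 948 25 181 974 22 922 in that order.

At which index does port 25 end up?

Insert 948: h=12, slot 12 empty => index 12.
Insert 25: h=12, h2=2, slot 12 occupied => index 1.
Insert 181: h=12, h2=2, slots 12,1 occupied => index 3.
Insert 974: h=12, h2=3, slot 12 occupied => index 2.
Insert 22: h=5, slot 5 empty => index 5.
Insert 922: h=12, h2=11, slot 12 occupied => index 10.
Table: [., 25, 974, 181, ., 22, ., ., ., ., 922, ., 948]

1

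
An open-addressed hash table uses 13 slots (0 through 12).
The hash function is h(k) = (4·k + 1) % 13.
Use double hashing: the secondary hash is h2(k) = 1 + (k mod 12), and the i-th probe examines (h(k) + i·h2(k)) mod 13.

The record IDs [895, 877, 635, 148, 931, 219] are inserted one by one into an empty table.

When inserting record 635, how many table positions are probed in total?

2

Insert 895: h=6, slot 6 empty → index 6.
Insert 877: h=12, slot 12 empty → index 12.
Insert 635: h=6, h2=12, slot 6 occupied → index 5.
Insert 148: h=8, slot 8 empty → index 8.
Insert 931: h=7, slot 7 empty → index 7.
Insert 219: h=6, h2=4, slot 6 occupied → index 10.
Table: [-, -, -, -, -, 635, 895, 931, 148, -, 219, -, 877]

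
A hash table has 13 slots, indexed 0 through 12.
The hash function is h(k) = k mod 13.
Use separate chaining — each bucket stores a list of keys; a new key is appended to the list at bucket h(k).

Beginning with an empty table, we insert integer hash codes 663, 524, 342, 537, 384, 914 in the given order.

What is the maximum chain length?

4

663 → bucket 0
524 → bucket 4
342 → bucket 4 (collision)
537 → bucket 4 (collision)
384 → bucket 7
914 → bucket 4 (collision)
Final buckets:
0: 663
1: ∅
2: ∅
3: ∅
4: 524 -> 342 -> 537 -> 914
5: ∅
6: ∅
7: 384
8: ∅
9: ∅
10: ∅
11: ∅
12: ∅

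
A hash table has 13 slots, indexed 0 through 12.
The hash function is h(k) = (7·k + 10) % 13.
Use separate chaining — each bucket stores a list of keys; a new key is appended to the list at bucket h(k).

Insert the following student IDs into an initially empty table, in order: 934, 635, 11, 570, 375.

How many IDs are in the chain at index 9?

934 → bucket 9
635 → bucket 9 (collision)
11 → bucket 9 (collision)
570 → bucket 9 (collision)
375 → bucket 9 (collision)
Final buckets:
0: —
1: —
2: —
3: —
4: —
5: —
6: —
7: —
8: —
9: 934 -> 635 -> 11 -> 570 -> 375
10: —
11: —
12: —

5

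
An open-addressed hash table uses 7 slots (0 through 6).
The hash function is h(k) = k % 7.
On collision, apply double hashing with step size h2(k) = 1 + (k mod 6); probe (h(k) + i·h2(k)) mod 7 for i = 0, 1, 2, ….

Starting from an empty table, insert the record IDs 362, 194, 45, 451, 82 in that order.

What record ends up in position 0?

362: h=5 => slot 5
194: h=5, h2=3, probe 5,1 => slot 1
45: h=3 => slot 3
451: h=3, h2=2, probe 3,5,0 => slot 0
82: h=5, h2=5, probe 5,3,1,6 => slot 6
Table: [451, 194, —, 45, —, 362, 82]

451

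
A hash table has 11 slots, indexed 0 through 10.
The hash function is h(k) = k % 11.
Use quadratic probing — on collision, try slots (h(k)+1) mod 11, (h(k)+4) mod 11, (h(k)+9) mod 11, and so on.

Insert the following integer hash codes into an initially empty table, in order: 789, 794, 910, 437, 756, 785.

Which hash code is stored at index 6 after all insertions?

756

789: h=8 -> slot 8
794: h=2 -> slot 2
910: h=8, probe 8,9 -> slot 9
437: h=8, probe 8,9,1 -> slot 1
756: h=8, probe 8,9,1,6 -> slot 6
785: h=4 -> slot 4
Table: [∅, 437, 794, ∅, 785, ∅, 756, ∅, 789, 910, ∅]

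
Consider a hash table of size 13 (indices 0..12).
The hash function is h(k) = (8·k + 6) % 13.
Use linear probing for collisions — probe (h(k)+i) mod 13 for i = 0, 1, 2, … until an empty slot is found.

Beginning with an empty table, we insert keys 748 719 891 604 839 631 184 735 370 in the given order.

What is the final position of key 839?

748 hashes to 10; slot 10 is free => place at 10.
719 hashes to 12; slot 12 is free => place at 12.
891 hashes to 10; 10 taken => place at 11.
604 hashes to 2; slot 2 is free => place at 2.
839 hashes to 10; 10,11,12 taken => place at 0.
631 hashes to 10; 10,11,12,0 taken => place at 1.
184 hashes to 9; slot 9 is free => place at 9.
735 hashes to 10; 10,11,12,0,1,2 taken => place at 3.
370 hashes to 2; 2,3 taken => place at 4.
Table: [839, 631, 604, 735, 370, ∅, ∅, ∅, ∅, 184, 748, 891, 719]

0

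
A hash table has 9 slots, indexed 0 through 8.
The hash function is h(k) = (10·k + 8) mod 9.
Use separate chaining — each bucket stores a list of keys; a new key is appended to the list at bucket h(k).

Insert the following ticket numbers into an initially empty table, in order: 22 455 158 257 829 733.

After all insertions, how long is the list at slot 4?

3

22 -> bucket 3
455 -> bucket 4
158 -> bucket 4 (collision)
257 -> bucket 4 (collision)
829 -> bucket 0
733 -> bucket 3 (collision)
Final buckets:
0: 829
1: ∅
2: ∅
3: 22 -> 733
4: 455 -> 158 -> 257
5: ∅
6: ∅
7: ∅
8: ∅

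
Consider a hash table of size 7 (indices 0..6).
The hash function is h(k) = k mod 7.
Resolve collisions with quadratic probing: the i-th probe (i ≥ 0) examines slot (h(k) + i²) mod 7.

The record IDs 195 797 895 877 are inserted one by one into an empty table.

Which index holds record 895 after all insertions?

195 hashes to 6; slot 6 is free → place at 6.
797 hashes to 6; 6 taken → place at 0.
895 hashes to 6; 6,0 taken → place at 3.
877 hashes to 2; slot 2 is free → place at 2.
Table: [797, ., 877, 895, ., ., 195]

3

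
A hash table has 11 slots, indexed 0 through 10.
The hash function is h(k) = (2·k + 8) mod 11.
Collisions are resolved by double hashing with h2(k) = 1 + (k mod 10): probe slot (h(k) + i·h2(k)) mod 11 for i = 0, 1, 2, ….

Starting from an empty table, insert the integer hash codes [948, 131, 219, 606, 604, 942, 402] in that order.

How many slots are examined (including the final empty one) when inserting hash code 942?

Insert 948: h=1, slot 1 empty -> index 1.
Insert 131: h=6, slot 6 empty -> index 6.
Insert 219: h=6, h2=10, slot 6 occupied -> index 5.
Insert 606: h=10, slot 10 empty -> index 10.
Insert 604: h=6, h2=5, slot 6 occupied -> index 0.
Insert 942: h=0, h2=3, slot 0 occupied -> index 3.
Insert 402: h=9, slot 9 empty -> index 9.
Table: [604, 948, -, 942, -, 219, 131, -, -, 402, 606]

2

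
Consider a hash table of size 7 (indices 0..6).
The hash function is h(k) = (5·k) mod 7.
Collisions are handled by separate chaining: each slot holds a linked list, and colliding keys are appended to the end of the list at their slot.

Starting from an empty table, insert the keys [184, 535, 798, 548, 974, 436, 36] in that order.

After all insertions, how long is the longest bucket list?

3

184 → bucket 3
535 → bucket 1
798 → bucket 0
548 → bucket 3 (collision)
974 → bucket 5
436 → bucket 3 (collision)
36 → bucket 5 (collision)
Final buckets:
0: 798
1: 535
2: —
3: 184 -> 548 -> 436
4: —
5: 974 -> 36
6: —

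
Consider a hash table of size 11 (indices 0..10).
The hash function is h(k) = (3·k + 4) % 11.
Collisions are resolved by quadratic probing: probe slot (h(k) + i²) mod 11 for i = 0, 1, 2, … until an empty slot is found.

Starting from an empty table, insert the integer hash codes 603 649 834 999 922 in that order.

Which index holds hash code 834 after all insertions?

603: h=9 → slot 9
649: h=4 → slot 4
834: h=9, probe 9,10 → slot 10
999: h=9, probe 9,10,2 → slot 2
922: h=9, probe 9,10,2,7 → slot 7
Table: [., ., 999, ., 649, ., ., 922, ., 603, 834]

10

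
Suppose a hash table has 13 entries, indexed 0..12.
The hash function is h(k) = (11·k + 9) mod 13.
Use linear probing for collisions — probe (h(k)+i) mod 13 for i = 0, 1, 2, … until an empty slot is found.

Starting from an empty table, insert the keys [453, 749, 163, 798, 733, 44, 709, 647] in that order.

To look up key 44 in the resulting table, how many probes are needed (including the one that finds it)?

453: h=0 -> slot 0
749: h=6 -> slot 6
163: h=8 -> slot 8
798: h=12 -> slot 12
733: h=12, probe 12,0,1 -> slot 1
44: h=12, probe 12,0,1,2 -> slot 2
709: h=8, probe 8,9 -> slot 9
647: h=2, probe 2,3 -> slot 3
Table: [453, 733, 44, 647, ., ., 749, ., 163, 709, ., ., 798]
Lookup 44: h=12, probe 12,0,1,2 → found at 2.

4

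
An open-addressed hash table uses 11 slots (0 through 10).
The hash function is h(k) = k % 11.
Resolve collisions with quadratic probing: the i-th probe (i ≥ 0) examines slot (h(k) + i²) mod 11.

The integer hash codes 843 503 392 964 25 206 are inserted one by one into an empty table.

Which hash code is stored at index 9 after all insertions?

843: h=7 -> slot 7
503: h=8 -> slot 8
392: h=7, probe 7,8,0 -> slot 0
964: h=7, probe 7,8,0,5 -> slot 5
25: h=3 -> slot 3
206: h=8, probe 8,9 -> slot 9
Table: [392, ∅, ∅, 25, ∅, 964, ∅, 843, 503, 206, ∅]

206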